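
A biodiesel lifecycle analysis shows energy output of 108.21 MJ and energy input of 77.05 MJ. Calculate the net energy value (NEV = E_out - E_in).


NEV = E_out - E_in
= 108.21 - 77.05
= 31.1600 MJ

31.1600 MJ


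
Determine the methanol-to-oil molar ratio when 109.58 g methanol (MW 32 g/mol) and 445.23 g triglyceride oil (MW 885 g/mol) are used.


Molar ratio = n_MeOH / n_oil = (MeOH/32) / (oil/885) = (MeOH * 885) / (32 * oil)
= (109.58 * 885) / (32 * 445.23)
= 6.8068

6.8068


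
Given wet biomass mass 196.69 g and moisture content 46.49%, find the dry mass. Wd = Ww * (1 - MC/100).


Wd = Ww * (1 - MC/100)
= 196.69 * (1 - 46.49/100)
= 105.2488 g

105.2488 g


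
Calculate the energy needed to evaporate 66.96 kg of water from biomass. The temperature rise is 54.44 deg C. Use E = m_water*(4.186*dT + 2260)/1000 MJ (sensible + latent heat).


E = m_water * (4.186 * dT + 2260) / 1000
= 66.96 * (4.186 * 54.44 + 2260) / 1000
= 166.5888 MJ

166.5888 MJ


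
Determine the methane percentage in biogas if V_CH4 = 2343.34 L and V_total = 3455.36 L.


CH4% = V_CH4 / V_total * 100
= 2343.34 / 3455.36 * 100
= 67.8175%

67.8175%


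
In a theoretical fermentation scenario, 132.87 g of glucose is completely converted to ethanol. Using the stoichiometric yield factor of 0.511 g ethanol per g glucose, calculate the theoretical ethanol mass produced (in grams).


Theoretical ethanol yield: m_EtOH = 0.511 * m_glucose
m_EtOH = 0.511 * 132.87 = 67.8966 g

67.8966 g


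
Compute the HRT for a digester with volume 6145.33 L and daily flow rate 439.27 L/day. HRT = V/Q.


HRT = V / Q
= 6145.33 / 439.27
= 13.9899 days

13.9899 days


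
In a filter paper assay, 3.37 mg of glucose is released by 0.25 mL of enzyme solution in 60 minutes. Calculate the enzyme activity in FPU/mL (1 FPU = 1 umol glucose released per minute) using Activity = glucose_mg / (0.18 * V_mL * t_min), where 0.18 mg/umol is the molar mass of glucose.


Activity = glucose_mg / (0.18 mg/umol * V_mL * t_min)
= 3.37 / (0.18 * 0.25 * 60)
= 1.2481 FPU/mL

1.2481 FPU/mL


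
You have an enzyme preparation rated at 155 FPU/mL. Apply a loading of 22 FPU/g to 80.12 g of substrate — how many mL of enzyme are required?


V = dosage * m_sub / activity
V = 22 * 80.12 / 155
V = 11.3719 mL

11.3719 mL


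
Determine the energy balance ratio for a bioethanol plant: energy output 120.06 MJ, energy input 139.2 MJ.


EROI = E_out / E_in
= 120.06 / 139.2
= 0.8625

0.8625


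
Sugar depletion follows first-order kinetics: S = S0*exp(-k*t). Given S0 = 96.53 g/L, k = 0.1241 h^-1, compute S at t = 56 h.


S = S0 * exp(-k * t)
S = 96.53 * exp(-0.1241 * 56)
S = 0.0926 g/L

0.0926 g/L


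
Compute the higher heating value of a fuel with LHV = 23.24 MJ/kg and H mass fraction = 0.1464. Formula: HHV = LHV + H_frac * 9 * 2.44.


HHV = LHV + H_frac * 9 * 2.44
= 23.24 + 0.1464 * 9 * 2.44
= 26.4549 MJ/kg

26.4549 MJ/kg


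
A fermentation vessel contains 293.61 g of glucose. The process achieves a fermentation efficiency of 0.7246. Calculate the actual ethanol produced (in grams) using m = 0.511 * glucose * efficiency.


Actual ethanol: m = 0.511 * 293.61 * 0.7246
m = 108.7152 g

108.7152 g


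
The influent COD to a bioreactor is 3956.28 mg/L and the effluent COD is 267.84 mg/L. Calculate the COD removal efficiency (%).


eta = (COD_in - COD_out) / COD_in * 100
= (3956.28 - 267.84) / 3956.28 * 100
= 93.2300%

93.2300%


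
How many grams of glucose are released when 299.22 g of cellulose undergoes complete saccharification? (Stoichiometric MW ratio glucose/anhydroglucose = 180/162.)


glucose = cellulose * 180/162
= 299.22 * 180/162
= 332.4667 g

332.4667 g


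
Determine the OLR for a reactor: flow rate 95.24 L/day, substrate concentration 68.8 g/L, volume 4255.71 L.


OLR = Q * S / V
= 95.24 * 68.8 / 4255.71
= 1.5397 g/L/day

1.5397 g/L/day


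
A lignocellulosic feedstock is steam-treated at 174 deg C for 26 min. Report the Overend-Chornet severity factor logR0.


logR0 = log10(t * exp((T - 100) / 14.75))
= log10(26 * exp((174 - 100) / 14.75))
= 3.5938

3.5938


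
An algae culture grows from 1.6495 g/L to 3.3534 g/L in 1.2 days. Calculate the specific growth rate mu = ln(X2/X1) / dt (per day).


mu = ln(X2/X1) / dt
= ln(3.3534/1.6495) / 1.2
= 0.5913 per day

0.5913 per day


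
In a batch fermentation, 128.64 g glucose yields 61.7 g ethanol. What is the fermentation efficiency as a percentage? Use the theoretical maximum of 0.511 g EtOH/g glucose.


Fermentation efficiency = (actual / (0.511 * glucose)) * 100
= (61.7 / (0.511 * 128.64)) * 100
= 93.8617%

93.8617%


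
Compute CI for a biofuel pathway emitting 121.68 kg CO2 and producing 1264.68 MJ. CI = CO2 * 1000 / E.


CI = CO2 * 1000 / E
= 121.68 * 1000 / 1264.68
= 96.2141 g CO2/MJ

96.2141 g CO2/MJ


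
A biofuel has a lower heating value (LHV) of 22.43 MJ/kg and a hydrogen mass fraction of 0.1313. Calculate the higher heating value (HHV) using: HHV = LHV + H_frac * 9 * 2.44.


HHV = LHV + H_frac * 9 * 2.44
= 22.43 + 0.1313 * 9 * 2.44
= 25.3133 MJ/kg

25.3133 MJ/kg


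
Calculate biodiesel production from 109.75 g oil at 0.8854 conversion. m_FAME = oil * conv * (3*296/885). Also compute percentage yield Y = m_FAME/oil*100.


m_FAME = oil * conv * (3 * 296 / 885) = oil * conv * (888/885)
= 109.75 * 0.8854 * 888 / 885
= 97.5020 g
Y = m_FAME / oil * 100 = conv * (888/885) * 100
= 0.8854 * 888 / 885 * 100
= 88.84%

97.5020 g FAME; Y = 88.84%


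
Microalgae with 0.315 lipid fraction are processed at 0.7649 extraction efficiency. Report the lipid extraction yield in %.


Y = lipid_content * extraction_eff * 100
= 0.315 * 0.7649 * 100
= 24.0944%

24.0944%


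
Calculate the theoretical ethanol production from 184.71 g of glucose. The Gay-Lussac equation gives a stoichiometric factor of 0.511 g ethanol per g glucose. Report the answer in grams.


Theoretical ethanol yield: m_EtOH = 0.511 * m_glucose
m_EtOH = 0.511 * 184.71 = 94.3868 g

94.3868 g


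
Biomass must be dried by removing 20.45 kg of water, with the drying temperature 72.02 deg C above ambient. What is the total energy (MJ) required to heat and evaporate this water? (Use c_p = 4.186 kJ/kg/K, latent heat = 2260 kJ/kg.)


E = m_water * (4.186 * dT + 2260) / 1000
= 20.45 * (4.186 * 72.02 + 2260) / 1000
= 52.3822 MJ

52.3822 MJ


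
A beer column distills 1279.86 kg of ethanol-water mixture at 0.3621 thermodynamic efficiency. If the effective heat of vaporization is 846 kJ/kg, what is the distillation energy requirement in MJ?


E = m * 846 / (eta * 1000)
= 1279.86 * 846 / (0.3621 * 1000)
= 2990.2280 MJ

2990.2280 MJ


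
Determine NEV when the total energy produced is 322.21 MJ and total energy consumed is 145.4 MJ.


NEV = E_out - E_in
= 322.21 - 145.4
= 176.8100 MJ

176.8100 MJ


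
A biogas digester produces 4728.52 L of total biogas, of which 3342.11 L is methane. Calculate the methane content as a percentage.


CH4% = V_CH4 / V_total * 100
= 3342.11 / 4728.52 * 100
= 70.6798%

70.6798%


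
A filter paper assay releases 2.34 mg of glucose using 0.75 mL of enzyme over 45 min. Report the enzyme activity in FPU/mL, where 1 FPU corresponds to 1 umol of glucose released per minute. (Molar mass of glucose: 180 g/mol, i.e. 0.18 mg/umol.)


Activity = glucose_mg / (0.18 mg/umol * V_mL * t_min)
= 2.34 / (0.18 * 0.75 * 45)
= 0.3852 FPU/mL

0.3852 FPU/mL


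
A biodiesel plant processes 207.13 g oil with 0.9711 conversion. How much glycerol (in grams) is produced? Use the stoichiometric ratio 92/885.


glycerol = oil * conv * (92/885)
= 207.13 * 0.9711 * 92 / 885
= 20.9099 g

20.9099 g


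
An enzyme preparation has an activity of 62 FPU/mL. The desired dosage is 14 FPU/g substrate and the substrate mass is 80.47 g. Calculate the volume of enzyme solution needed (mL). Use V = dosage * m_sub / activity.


V = dosage * m_sub / activity
V = 14 * 80.47 / 62
V = 18.1706 mL

18.1706 mL


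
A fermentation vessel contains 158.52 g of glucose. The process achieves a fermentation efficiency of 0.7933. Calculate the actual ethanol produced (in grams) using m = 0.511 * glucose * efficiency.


Actual ethanol: m = 0.511 * 158.52 * 0.7933
m = 64.2603 g

64.2603 g


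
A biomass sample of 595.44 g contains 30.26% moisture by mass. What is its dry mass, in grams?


Wd = Ww * (1 - MC/100)
= 595.44 * (1 - 30.26/100)
= 415.2599 g

415.2599 g


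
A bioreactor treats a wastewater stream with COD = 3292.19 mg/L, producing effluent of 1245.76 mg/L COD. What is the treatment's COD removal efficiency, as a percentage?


eta = (COD_in - COD_out) / COD_in * 100
= (3292.19 - 1245.76) / 3292.19 * 100
= 62.1601%

62.1601%


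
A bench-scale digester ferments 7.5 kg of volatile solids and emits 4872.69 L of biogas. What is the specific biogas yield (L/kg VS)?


Y = V / VS
= 4872.69 / 7.5
= 649.6920 L/kg VS

649.6920 L/kg VS


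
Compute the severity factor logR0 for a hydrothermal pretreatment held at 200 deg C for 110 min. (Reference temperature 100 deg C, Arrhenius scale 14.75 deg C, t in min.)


logR0 = log10(t * exp((T - 100) / 14.75))
= log10(110 * exp((200 - 100) / 14.75))
= 4.9858

4.9858


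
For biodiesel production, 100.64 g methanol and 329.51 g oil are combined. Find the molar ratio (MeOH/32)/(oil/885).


Molar ratio = n_MeOH / n_oil = (MeOH/32) / (oil/885) = (MeOH * 885) / (32 * oil)
= (100.64 * 885) / (32 * 329.51)
= 8.4469

8.4469


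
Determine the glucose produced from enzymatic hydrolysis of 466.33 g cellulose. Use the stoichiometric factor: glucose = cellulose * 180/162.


glucose = cellulose * 180/162
= 466.33 * 180/162
= 518.1444 g

518.1444 g


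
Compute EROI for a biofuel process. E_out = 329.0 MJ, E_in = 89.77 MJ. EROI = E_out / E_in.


EROI = E_out / E_in
= 329.0 / 89.77
= 3.6649

3.6649


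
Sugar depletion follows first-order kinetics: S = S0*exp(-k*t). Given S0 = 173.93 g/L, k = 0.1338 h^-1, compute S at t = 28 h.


S = S0 * exp(-k * t)
S = 173.93 * exp(-0.1338 * 28)
S = 4.1052 g/L

4.1052 g/L


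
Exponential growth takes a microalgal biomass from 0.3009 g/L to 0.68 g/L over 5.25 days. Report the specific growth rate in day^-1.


mu = ln(X2/X1) / dt
= ln(0.68/0.3009) / 5.25
= 0.1553 per day

0.1553 per day


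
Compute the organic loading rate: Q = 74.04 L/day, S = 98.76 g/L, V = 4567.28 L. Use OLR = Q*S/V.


OLR = Q * S / V
= 74.04 * 98.76 / 4567.28
= 1.6010 g/L/day

1.6010 g/L/day


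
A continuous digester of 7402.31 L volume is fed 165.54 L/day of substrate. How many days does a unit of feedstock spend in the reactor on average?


HRT = V / Q
= 7402.31 / 165.54
= 44.7161 days

44.7161 days


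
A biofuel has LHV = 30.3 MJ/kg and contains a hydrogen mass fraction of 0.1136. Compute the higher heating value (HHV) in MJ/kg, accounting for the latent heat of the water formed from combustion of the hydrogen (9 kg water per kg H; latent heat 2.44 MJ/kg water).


HHV = LHV + H_frac * 9 * 2.44
= 30.3 + 0.1136 * 9 * 2.44
= 32.7947 MJ/kg

32.7947 MJ/kg


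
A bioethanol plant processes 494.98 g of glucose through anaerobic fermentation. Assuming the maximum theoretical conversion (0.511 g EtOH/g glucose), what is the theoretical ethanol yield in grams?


Theoretical ethanol yield: m_EtOH = 0.511 * m_glucose
m_EtOH = 0.511 * 494.98 = 252.9348 g

252.9348 g


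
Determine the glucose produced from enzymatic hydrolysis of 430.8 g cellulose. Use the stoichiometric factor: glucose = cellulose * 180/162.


glucose = cellulose * 180/162
= 430.8 * 180/162
= 478.6667 g

478.6667 g


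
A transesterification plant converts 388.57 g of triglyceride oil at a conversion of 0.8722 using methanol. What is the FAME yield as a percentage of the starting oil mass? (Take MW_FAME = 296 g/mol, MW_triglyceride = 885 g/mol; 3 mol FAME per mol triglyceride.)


m_FAME = oil * conv * (3 * 296 / 885) = oil * conv * (888/885)
= 388.57 * 0.8722 * 888 / 885
= 340.0596 g
Y = m_FAME / oil * 100 = conv * (888/885) * 100
= 0.8722 * 888 / 885 * 100
= 87.52%

87.52%


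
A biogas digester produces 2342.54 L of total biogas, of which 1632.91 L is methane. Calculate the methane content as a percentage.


CH4% = V_CH4 / V_total * 100
= 1632.91 / 2342.54 * 100
= 69.7068%

69.7068%


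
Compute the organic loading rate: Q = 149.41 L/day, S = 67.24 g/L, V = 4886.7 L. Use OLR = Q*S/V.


OLR = Q * S / V
= 149.41 * 67.24 / 4886.7
= 2.0559 g/L/day

2.0559 g/L/day


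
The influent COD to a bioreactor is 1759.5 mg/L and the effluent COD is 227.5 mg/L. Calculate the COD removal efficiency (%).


eta = (COD_in - COD_out) / COD_in * 100
= (1759.5 - 227.5) / 1759.5 * 100
= 87.0702%

87.0702%


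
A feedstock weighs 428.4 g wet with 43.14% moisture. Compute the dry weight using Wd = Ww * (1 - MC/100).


Wd = Ww * (1 - MC/100)
= 428.4 * (1 - 43.14/100)
= 243.5882 g

243.5882 g


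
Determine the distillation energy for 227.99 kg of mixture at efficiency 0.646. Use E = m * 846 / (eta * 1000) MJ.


E = m * 846 / (eta * 1000)
= 227.99 * 846 / (0.646 * 1000)
= 298.5751 MJ

298.5751 MJ


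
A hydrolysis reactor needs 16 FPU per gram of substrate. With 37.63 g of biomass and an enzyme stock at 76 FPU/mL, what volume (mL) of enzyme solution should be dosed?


V = dosage * m_sub / activity
V = 16 * 37.63 / 76
V = 7.9221 mL

7.9221 mL


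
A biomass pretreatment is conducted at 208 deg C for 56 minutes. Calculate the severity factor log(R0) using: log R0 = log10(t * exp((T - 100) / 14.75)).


logR0 = log10(t * exp((T - 100) / 14.75))
= log10(56 * exp((208 - 100) / 14.75))
= 4.9281

4.9281


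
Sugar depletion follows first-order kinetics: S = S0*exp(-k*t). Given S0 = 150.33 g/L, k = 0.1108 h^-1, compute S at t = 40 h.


S = S0 * exp(-k * t)
S = 150.33 * exp(-0.1108 * 40)
S = 1.7875 g/L

1.7875 g/L


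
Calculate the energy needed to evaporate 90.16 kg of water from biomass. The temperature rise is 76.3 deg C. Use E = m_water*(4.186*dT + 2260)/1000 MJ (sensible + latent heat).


E = m_water * (4.186 * dT + 2260) / 1000
= 90.16 * (4.186 * 76.3 + 2260) / 1000
= 232.5580 MJ

232.5580 MJ


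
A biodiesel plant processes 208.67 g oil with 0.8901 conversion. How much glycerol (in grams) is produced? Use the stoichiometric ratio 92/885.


glycerol = oil * conv * (92/885)
= 208.67 * 0.8901 * 92 / 885
= 19.3083 g

19.3083 g


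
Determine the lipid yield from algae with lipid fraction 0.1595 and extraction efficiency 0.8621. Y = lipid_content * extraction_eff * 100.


Y = lipid_content * extraction_eff * 100
= 0.1595 * 0.8621 * 100
= 13.7505%

13.7505%


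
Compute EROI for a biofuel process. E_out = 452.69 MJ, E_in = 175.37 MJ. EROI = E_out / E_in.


EROI = E_out / E_in
= 452.69 / 175.37
= 2.5813

2.5813


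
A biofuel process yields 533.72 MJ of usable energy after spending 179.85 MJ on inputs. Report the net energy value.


NEV = E_out - E_in
= 533.72 - 179.85
= 353.8700 MJ

353.8700 MJ


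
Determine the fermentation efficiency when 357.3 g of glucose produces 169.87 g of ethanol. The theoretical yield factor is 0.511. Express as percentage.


Fermentation efficiency = (actual / (0.511 * glucose)) * 100
= (169.87 / (0.511 * 357.3)) * 100
= 93.0385%

93.0385%


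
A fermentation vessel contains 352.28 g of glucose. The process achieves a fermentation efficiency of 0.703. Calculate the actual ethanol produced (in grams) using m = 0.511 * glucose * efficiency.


Actual ethanol: m = 0.511 * 352.28 * 0.703
m = 126.5506 g

126.5506 g


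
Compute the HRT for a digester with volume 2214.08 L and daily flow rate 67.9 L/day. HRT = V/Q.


HRT = V / Q
= 2214.08 / 67.9
= 32.6080 days

32.6080 days


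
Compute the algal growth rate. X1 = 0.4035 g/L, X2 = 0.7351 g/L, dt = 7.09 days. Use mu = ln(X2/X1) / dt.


mu = ln(X2/X1) / dt
= ln(0.7351/0.4035) / 7.09
= 0.0846 per day

0.0846 per day


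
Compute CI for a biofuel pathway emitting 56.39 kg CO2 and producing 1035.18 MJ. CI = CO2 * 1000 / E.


CI = CO2 * 1000 / E
= 56.39 * 1000 / 1035.18
= 54.4736 g CO2/MJ

54.4736 g CO2/MJ


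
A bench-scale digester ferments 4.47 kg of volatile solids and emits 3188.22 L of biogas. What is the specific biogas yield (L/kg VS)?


Y = V / VS
= 3188.22 / 4.47
= 713.2483 L/kg VS

713.2483 L/kg VS


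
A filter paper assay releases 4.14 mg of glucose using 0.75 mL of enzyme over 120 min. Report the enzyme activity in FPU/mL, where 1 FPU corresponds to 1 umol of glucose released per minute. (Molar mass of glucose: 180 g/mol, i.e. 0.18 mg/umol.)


Activity = glucose_mg / (0.18 mg/umol * V_mL * t_min)
= 4.14 / (0.18 * 0.75 * 120)
= 0.2556 FPU/mL

0.2556 FPU/mL


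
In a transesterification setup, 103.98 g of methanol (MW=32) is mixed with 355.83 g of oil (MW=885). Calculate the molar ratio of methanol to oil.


Molar ratio = n_MeOH / n_oil = (MeOH/32) / (oil/885) = (MeOH * 885) / (32 * oil)
= (103.98 * 885) / (32 * 355.83)
= 8.0817

8.0817


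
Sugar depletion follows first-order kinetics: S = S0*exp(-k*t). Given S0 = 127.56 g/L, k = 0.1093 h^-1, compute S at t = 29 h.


S = S0 * exp(-k * t)
S = 127.56 * exp(-0.1093 * 29)
S = 5.3596 g/L

5.3596 g/L


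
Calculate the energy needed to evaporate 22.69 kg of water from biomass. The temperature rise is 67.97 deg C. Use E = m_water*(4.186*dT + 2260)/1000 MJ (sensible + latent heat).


E = m_water * (4.186 * dT + 2260) / 1000
= 22.69 * (4.186 * 67.97 + 2260) / 1000
= 57.7352 MJ

57.7352 MJ


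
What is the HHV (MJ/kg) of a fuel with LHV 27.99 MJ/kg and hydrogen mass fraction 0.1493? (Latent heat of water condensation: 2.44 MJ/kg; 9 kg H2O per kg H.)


HHV = LHV + H_frac * 9 * 2.44
= 27.99 + 0.1493 * 9 * 2.44
= 31.2686 MJ/kg

31.2686 MJ/kg


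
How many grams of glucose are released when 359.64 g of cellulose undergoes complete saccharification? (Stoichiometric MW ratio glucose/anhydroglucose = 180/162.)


glucose = cellulose * 180/162
= 359.64 * 180/162
= 399.6000 g

399.6000 g


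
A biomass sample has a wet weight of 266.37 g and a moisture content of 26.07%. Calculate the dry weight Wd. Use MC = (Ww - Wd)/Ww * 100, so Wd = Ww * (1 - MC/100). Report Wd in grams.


Wd = Ww * (1 - MC/100)
= 266.37 * (1 - 26.07/100)
= 196.9273 g

196.9273 g


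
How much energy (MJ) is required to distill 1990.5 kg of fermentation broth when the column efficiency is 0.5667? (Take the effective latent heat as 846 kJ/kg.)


E = m * 846 / (eta * 1000)
= 1990.5 * 846 / (0.5667 * 1000)
= 2971.5246 MJ

2971.5246 MJ


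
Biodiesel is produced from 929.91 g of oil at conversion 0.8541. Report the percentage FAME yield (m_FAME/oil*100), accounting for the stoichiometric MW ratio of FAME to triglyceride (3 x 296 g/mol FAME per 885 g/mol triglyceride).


m_FAME = oil * conv * (3 * 296 / 885) = oil * conv * (888/885)
= 929.91 * 0.8541 * 888 / 885
= 796.9285 g
Y = m_FAME / oil * 100 = conv * (888/885) * 100
= 0.8541 * 888 / 885 * 100
= 85.70%

85.70%


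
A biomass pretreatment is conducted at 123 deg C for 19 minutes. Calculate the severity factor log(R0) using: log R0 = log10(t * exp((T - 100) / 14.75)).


logR0 = log10(t * exp((T - 100) / 14.75))
= log10(19 * exp((123 - 100) / 14.75))
= 1.9560

1.9560


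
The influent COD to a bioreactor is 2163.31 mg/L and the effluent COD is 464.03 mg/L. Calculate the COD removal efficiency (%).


eta = (COD_in - COD_out) / COD_in * 100
= (2163.31 - 464.03) / 2163.31 * 100
= 78.5500%

78.5500%


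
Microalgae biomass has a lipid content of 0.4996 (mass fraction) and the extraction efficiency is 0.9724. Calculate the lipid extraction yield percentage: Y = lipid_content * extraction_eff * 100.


Y = lipid_content * extraction_eff * 100
= 0.4996 * 0.9724 * 100
= 48.5811%

48.5811%


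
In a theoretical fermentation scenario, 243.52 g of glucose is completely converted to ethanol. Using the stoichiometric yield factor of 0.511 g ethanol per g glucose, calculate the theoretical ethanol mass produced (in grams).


Theoretical ethanol yield: m_EtOH = 0.511 * m_glucose
m_EtOH = 0.511 * 243.52 = 124.4387 g

124.4387 g


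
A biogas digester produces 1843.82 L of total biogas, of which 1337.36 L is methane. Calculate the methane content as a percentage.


CH4% = V_CH4 / V_total * 100
= 1337.36 / 1843.82 * 100
= 72.5320%

72.5320%


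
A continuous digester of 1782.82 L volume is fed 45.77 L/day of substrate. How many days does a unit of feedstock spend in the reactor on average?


HRT = V / Q
= 1782.82 / 45.77
= 38.9517 days

38.9517 days


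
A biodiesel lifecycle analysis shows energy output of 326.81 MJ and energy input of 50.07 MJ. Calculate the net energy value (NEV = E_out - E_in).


NEV = E_out - E_in
= 326.81 - 50.07
= 276.7400 MJ

276.7400 MJ


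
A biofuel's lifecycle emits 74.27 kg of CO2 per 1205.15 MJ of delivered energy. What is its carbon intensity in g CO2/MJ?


CI = CO2 * 1000 / E
= 74.27 * 1000 / 1205.15
= 61.6272 g CO2/MJ

61.6272 g CO2/MJ


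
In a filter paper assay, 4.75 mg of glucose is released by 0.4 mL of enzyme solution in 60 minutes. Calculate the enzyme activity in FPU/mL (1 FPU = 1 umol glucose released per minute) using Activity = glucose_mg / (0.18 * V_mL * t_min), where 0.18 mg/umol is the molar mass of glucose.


Activity = glucose_mg / (0.18 mg/umol * V_mL * t_min)
= 4.75 / (0.18 * 0.4 * 60)
= 1.0995 FPU/mL

1.0995 FPU/mL


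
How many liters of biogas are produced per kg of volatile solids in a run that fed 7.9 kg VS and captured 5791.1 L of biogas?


Y = V / VS
= 5791.1 / 7.9
= 733.0506 L/kg VS

733.0506 L/kg VS


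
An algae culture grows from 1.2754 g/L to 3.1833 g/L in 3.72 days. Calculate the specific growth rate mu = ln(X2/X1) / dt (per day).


mu = ln(X2/X1) / dt
= ln(3.1833/1.2754) / 3.72
= 0.2459 per day

0.2459 per day


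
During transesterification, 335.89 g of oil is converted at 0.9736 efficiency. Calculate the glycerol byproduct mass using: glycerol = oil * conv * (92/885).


glycerol = oil * conv * (92/885)
= 335.89 * 0.9736 * 92 / 885
= 33.9956 g

33.9956 g


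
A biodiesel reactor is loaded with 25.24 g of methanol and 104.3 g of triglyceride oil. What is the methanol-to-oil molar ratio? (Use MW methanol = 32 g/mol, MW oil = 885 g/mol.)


Molar ratio = n_MeOH / n_oil = (MeOH/32) / (oil/885) = (MeOH * 885) / (32 * oil)
= (25.24 * 885) / (32 * 104.3)
= 6.6927

6.6927


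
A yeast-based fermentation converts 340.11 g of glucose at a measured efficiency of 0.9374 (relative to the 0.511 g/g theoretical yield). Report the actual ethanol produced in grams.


Actual ethanol: m = 0.511 * 340.11 * 0.9374
m = 162.9166 g

162.9166 g


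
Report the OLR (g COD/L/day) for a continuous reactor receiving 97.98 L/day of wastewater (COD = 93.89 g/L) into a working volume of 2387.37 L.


OLR = Q * S / V
= 97.98 * 93.89 / 2387.37
= 3.8533 g/L/day

3.8533 g/L/day


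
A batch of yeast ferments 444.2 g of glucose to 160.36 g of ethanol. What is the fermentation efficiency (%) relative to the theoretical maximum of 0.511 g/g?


Fermentation efficiency = (actual / (0.511 * glucose)) * 100
= (160.36 / (0.511 * 444.2)) * 100
= 70.6475%

70.6475%


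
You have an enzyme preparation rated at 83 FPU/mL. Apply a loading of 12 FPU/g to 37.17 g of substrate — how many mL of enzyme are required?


V = dosage * m_sub / activity
V = 12 * 37.17 / 83
V = 5.3740 mL

5.3740 mL


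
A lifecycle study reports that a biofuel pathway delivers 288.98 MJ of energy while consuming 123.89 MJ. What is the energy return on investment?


EROI = E_out / E_in
= 288.98 / 123.89
= 2.3326

2.3326


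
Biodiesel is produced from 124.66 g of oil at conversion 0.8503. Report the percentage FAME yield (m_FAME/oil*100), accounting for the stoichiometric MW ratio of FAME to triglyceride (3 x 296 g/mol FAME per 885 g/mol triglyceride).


m_FAME = oil * conv * (3 * 296 / 885) = oil * conv * (888/885)
= 124.66 * 0.8503 * 888 / 885
= 106.3577 g
Y = m_FAME / oil * 100 = conv * (888/885) * 100
= 0.8503 * 888 / 885 * 100
= 85.32%

85.32%


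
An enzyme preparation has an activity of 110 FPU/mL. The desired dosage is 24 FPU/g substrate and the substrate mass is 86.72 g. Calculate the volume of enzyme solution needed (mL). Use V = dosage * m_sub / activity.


V = dosage * m_sub / activity
V = 24 * 86.72 / 110
V = 18.9207 mL

18.9207 mL


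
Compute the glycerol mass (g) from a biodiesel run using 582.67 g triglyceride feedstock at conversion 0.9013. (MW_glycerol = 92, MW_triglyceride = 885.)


glycerol = oil * conv * (92/885)
= 582.67 * 0.9013 * 92 / 885
= 54.5930 g

54.5930 g


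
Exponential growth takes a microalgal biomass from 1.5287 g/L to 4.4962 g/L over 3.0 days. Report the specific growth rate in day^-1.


mu = ln(X2/X1) / dt
= ln(4.4962/1.5287) / 3.0
= 0.3596 per day

0.3596 per day


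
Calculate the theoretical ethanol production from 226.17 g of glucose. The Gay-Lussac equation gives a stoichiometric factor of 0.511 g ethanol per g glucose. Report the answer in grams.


Theoretical ethanol yield: m_EtOH = 0.511 * m_glucose
m_EtOH = 0.511 * 226.17 = 115.5729 g

115.5729 g


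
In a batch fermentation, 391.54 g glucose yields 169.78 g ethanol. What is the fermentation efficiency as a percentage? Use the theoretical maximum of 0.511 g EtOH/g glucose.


Fermentation efficiency = (actual / (0.511 * glucose)) * 100
= (169.78 / (0.511 * 391.54)) * 100
= 84.8574%

84.8574%


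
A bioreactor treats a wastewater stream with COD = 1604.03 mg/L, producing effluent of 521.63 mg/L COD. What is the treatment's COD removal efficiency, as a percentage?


eta = (COD_in - COD_out) / COD_in * 100
= (1604.03 - 521.63) / 1604.03 * 100
= 67.4800%

67.4800%


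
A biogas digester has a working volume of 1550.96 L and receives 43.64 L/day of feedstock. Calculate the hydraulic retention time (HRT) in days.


HRT = V / Q
= 1550.96 / 43.64
= 35.5399 days

35.5399 days


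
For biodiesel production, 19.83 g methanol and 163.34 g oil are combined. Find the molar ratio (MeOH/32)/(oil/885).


Molar ratio = n_MeOH / n_oil = (MeOH/32) / (oil/885) = (MeOH * 885) / (32 * oil)
= (19.83 * 885) / (32 * 163.34)
= 3.3576

3.3576


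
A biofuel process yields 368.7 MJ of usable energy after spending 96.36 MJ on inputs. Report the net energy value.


NEV = E_out - E_in
= 368.7 - 96.36
= 272.3400 MJ

272.3400 MJ


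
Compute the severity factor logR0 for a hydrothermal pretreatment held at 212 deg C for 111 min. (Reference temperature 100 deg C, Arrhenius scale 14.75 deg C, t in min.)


logR0 = log10(t * exp((T - 100) / 14.75))
= log10(111 * exp((212 - 100) / 14.75))
= 5.3430

5.3430


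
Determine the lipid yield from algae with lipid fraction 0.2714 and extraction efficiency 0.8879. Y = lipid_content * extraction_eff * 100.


Y = lipid_content * extraction_eff * 100
= 0.2714 * 0.8879 * 100
= 24.0976%

24.0976%


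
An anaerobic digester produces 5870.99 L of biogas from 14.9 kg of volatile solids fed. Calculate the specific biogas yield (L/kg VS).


Y = V / VS
= 5870.99 / 14.9
= 394.0262 L/kg VS

394.0262 L/kg VS


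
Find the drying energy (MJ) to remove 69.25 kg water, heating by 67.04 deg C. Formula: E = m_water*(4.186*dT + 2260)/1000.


E = m_water * (4.186 * dT + 2260) / 1000
= 69.25 * (4.186 * 67.04 + 2260) / 1000
= 175.9386 MJ

175.9386 MJ


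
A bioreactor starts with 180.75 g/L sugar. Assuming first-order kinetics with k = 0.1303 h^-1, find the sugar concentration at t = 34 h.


S = S0 * exp(-k * t)
S = 180.75 * exp(-0.1303 * 34)
S = 2.1531 g/L

2.1531 g/L


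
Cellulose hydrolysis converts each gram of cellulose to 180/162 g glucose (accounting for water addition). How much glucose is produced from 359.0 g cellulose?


glucose = cellulose * 180/162
= 359.0 * 180/162
= 398.8889 g

398.8889 g


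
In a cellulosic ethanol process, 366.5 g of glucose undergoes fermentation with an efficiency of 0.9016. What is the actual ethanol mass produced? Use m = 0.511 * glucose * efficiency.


Actual ethanol: m = 0.511 * 366.5 * 0.9016
m = 168.8530 g

168.8530 g


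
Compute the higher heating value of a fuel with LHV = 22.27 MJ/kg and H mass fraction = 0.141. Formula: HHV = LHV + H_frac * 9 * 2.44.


HHV = LHV + H_frac * 9 * 2.44
= 22.27 + 0.141 * 9 * 2.44
= 25.3664 MJ/kg

25.3664 MJ/kg


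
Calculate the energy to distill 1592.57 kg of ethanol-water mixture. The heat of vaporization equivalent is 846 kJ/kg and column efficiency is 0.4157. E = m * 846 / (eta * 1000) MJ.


E = m * 846 / (eta * 1000)
= 1592.57 * 846 / (0.4157 * 1000)
= 3241.0734 MJ

3241.0734 MJ


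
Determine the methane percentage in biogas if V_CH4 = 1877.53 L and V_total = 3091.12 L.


CH4% = V_CH4 / V_total * 100
= 1877.53 / 3091.12 * 100
= 60.7395%

60.7395%


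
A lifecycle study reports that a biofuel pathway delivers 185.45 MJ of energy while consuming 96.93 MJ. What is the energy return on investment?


EROI = E_out / E_in
= 185.45 / 96.93
= 1.9132

1.9132


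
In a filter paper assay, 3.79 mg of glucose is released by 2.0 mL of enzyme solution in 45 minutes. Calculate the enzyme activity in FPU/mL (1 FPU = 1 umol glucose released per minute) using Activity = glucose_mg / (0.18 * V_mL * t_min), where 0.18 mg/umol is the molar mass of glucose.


Activity = glucose_mg / (0.18 mg/umol * V_mL * t_min)
= 3.79 / (0.18 * 2.0 * 45)
= 0.2340 FPU/mL

0.2340 FPU/mL


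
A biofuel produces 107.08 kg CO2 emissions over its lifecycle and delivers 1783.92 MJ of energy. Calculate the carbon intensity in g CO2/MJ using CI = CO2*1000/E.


CI = CO2 * 1000 / E
= 107.08 * 1000 / 1783.92
= 60.0251 g CO2/MJ

60.0251 g CO2/MJ


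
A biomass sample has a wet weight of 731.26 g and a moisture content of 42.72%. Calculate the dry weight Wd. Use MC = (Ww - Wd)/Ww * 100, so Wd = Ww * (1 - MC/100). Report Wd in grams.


Wd = Ww * (1 - MC/100)
= 731.26 * (1 - 42.72/100)
= 418.8657 g

418.8657 g


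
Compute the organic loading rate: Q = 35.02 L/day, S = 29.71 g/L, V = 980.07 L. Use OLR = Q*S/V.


OLR = Q * S / V
= 35.02 * 29.71 / 980.07
= 1.0616 g/L/day

1.0616 g/L/day


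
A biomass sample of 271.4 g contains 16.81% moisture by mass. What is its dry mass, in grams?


Wd = Ww * (1 - MC/100)
= 271.4 * (1 - 16.81/100)
= 225.7777 g

225.7777 g


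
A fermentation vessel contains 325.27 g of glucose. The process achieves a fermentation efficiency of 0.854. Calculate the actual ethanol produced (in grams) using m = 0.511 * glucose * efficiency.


Actual ethanol: m = 0.511 * 325.27 * 0.854
m = 141.9459 g

141.9459 g


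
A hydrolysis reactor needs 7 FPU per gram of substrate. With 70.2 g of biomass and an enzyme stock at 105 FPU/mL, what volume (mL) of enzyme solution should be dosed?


V = dosage * m_sub / activity
V = 7 * 70.2 / 105
V = 4.6800 mL

4.6800 mL


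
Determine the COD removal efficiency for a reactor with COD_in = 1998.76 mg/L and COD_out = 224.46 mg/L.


eta = (COD_in - COD_out) / COD_in * 100
= (1998.76 - 224.46) / 1998.76 * 100
= 88.7700%

88.7700%


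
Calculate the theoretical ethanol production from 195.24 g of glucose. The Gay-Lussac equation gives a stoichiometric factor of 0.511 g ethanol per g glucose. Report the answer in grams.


Theoretical ethanol yield: m_EtOH = 0.511 * m_glucose
m_EtOH = 0.511 * 195.24 = 99.7676 g

99.7676 g


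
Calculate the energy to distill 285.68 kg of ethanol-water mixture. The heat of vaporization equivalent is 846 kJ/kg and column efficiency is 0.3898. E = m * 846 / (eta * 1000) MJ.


E = m * 846 / (eta * 1000)
= 285.68 * 846 / (0.3898 * 1000)
= 620.0238 MJ

620.0238 MJ


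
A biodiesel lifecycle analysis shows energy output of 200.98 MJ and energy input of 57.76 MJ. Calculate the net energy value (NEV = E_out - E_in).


NEV = E_out - E_in
= 200.98 - 57.76
= 143.2200 MJ

143.2200 MJ


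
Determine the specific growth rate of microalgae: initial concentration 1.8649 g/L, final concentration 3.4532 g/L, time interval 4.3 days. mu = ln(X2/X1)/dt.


mu = ln(X2/X1) / dt
= ln(3.4532/1.8649) / 4.3
= 0.1433 per day

0.1433 per day


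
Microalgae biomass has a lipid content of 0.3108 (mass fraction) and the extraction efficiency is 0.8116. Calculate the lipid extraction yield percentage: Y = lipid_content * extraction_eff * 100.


Y = lipid_content * extraction_eff * 100
= 0.3108 * 0.8116 * 100
= 25.2245%

25.2245%


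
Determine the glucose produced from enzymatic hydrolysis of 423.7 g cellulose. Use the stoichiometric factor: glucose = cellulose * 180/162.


glucose = cellulose * 180/162
= 423.7 * 180/162
= 470.7778 g

470.7778 g


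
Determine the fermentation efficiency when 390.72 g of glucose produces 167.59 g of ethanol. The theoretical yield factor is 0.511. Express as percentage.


Fermentation efficiency = (actual / (0.511 * glucose)) * 100
= (167.59 / (0.511 * 390.72)) * 100
= 83.9386%

83.9386%


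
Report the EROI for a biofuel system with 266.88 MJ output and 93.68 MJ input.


EROI = E_out / E_in
= 266.88 / 93.68
= 2.8488

2.8488


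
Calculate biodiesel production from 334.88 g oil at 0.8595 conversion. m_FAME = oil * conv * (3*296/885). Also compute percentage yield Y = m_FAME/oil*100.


m_FAME = oil * conv * (3 * 296 / 885) = oil * conv * (888/885)
= 334.88 * 0.8595 * 888 / 885
= 288.8051 g
Y = m_FAME / oil * 100 = conv * (888/885) * 100
= 0.8595 * 888 / 885 * 100
= 86.24%

288.8051 g FAME; Y = 86.24%


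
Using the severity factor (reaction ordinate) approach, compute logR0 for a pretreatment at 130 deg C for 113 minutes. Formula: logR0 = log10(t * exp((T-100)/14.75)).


logR0 = log10(t * exp((T - 100) / 14.75))
= log10(113 * exp((130 - 100) / 14.75))
= 2.9364

2.9364


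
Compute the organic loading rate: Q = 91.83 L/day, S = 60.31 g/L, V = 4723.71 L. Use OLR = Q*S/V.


OLR = Q * S / V
= 91.83 * 60.31 / 4723.71
= 1.1724 g/L/day

1.1724 g/L/day


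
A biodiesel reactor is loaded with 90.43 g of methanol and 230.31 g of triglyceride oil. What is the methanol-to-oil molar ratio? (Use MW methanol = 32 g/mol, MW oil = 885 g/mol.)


Molar ratio = n_MeOH / n_oil = (MeOH/32) / (oil/885) = (MeOH * 885) / (32 * oil)
= (90.43 * 885) / (32 * 230.31)
= 10.8591

10.8591


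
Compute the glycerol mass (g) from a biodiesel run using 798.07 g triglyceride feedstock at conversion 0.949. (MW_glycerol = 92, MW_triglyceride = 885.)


glycerol = oil * conv * (92/885)
= 798.07 * 0.949 * 92 / 885
= 78.7321 g

78.7321 g


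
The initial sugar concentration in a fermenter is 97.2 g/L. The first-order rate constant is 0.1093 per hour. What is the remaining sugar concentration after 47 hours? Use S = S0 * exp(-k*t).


S = S0 * exp(-k * t)
S = 97.2 * exp(-0.1093 * 47)
S = 0.5710 g/L

0.5710 g/L


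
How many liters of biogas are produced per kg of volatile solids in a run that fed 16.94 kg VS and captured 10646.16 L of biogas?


Y = V / VS
= 10646.16 / 16.94
= 628.4628 L/kg VS

628.4628 L/kg VS


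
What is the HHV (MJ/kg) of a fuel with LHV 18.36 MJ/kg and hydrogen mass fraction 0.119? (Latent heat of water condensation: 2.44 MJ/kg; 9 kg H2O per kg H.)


HHV = LHV + H_frac * 9 * 2.44
= 18.36 + 0.119 * 9 * 2.44
= 20.9732 MJ/kg

20.9732 MJ/kg


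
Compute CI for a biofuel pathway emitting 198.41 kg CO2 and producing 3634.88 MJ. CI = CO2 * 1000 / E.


CI = CO2 * 1000 / E
= 198.41 * 1000 / 3634.88
= 54.5850 g CO2/MJ

54.5850 g CO2/MJ


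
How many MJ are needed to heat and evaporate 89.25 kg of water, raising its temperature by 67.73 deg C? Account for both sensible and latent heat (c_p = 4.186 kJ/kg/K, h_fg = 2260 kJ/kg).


E = m_water * (4.186 * dT + 2260) / 1000
= 89.25 * (4.186 * 67.73 + 2260) / 1000
= 227.0090 MJ

227.0090 MJ


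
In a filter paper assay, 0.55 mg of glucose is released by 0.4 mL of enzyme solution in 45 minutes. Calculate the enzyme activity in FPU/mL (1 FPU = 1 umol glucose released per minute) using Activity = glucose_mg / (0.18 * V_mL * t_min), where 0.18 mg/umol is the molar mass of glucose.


Activity = glucose_mg / (0.18 mg/umol * V_mL * t_min)
= 0.55 / (0.18 * 0.4 * 45)
= 0.1698 FPU/mL

0.1698 FPU/mL


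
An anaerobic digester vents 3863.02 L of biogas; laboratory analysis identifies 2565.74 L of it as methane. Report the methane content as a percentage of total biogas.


CH4% = V_CH4 / V_total * 100
= 2565.74 / 3863.02 * 100
= 66.4180%

66.4180%


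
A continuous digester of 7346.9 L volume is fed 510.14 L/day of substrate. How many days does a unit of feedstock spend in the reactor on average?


HRT = V / Q
= 7346.9 / 510.14
= 14.4017 days

14.4017 days


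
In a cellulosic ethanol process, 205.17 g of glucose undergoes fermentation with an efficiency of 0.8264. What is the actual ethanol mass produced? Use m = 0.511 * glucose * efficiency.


Actual ethanol: m = 0.511 * 205.17 * 0.8264
m = 86.6413 g

86.6413 g


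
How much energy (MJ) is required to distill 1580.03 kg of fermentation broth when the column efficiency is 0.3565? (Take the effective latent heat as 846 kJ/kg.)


E = m * 846 / (eta * 1000)
= 1580.03 * 846 / (0.3565 * 1000)
= 3749.5242 MJ

3749.5242 MJ


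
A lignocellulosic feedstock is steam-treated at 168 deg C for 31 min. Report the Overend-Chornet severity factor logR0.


logR0 = log10(t * exp((T - 100) / 14.75))
= log10(31 * exp((168 - 100) / 14.75))
= 3.4935

3.4935


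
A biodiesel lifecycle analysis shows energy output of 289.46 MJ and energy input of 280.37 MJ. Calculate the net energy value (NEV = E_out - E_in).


NEV = E_out - E_in
= 289.46 - 280.37
= 9.0900 MJ

9.0900 MJ


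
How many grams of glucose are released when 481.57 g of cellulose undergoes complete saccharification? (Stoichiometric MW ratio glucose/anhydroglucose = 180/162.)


glucose = cellulose * 180/162
= 481.57 * 180/162
= 535.0778 g

535.0778 g


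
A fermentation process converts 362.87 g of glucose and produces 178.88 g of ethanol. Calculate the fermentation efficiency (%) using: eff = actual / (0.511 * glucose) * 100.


Fermentation efficiency = (actual / (0.511 * glucose)) * 100
= (178.88 / (0.511 * 362.87)) * 100
= 96.4695%

96.4695%


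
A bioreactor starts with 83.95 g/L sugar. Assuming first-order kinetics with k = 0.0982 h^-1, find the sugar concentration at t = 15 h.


S = S0 * exp(-k * t)
S = 83.95 * exp(-0.0982 * 15)
S = 19.2444 g/L

19.2444 g/L


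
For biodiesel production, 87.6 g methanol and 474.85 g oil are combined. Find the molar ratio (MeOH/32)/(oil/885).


Molar ratio = n_MeOH / n_oil = (MeOH/32) / (oil/885) = (MeOH * 885) / (32 * oil)
= (87.6 * 885) / (32 * 474.85)
= 5.1020

5.1020


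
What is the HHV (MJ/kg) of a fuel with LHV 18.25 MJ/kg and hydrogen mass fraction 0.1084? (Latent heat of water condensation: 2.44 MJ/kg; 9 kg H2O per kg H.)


HHV = LHV + H_frac * 9 * 2.44
= 18.25 + 0.1084 * 9 * 2.44
= 20.6305 MJ/kg

20.6305 MJ/kg


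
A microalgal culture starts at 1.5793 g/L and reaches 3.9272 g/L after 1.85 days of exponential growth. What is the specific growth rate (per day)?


mu = ln(X2/X1) / dt
= ln(3.9272/1.5793) / 1.85
= 0.4924 per day

0.4924 per day


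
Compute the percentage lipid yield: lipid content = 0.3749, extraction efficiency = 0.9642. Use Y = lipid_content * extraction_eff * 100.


Y = lipid_content * extraction_eff * 100
= 0.3749 * 0.9642 * 100
= 36.1479%

36.1479%


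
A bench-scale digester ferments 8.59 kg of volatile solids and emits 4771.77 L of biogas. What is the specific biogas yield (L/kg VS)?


Y = V / VS
= 4771.77 / 8.59
= 555.5029 L/kg VS

555.5029 L/kg VS


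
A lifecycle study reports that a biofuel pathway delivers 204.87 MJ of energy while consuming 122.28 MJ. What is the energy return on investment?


EROI = E_out / E_in
= 204.87 / 122.28
= 1.6754

1.6754
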